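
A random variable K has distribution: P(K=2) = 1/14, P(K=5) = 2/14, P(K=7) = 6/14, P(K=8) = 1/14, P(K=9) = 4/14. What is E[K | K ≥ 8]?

P(K ≥ 8) = 5/14.
Σ over the event: 8·1/14 + 9·2/7 = 22/7.
E[K | K ≥ 8] = (22/7) / (5/14) = 44/5.

44/5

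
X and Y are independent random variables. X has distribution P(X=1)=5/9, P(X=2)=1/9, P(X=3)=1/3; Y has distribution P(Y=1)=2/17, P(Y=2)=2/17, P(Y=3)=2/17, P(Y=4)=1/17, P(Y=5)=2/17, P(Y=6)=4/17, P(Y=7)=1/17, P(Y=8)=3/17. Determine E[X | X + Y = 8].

31/15

P(X + Y = 8) = 5/51.
Summing X·P(x,y) over outcomes with X + Y = 8 gives 31/153.
E[X | X + Y = 8] = (31/153) / (5/51) = 31/15.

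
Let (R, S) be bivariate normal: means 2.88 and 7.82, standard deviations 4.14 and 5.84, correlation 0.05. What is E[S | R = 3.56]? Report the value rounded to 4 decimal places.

7.8680

For a bivariate normal, E[S | R=x] = μ_S + ρ·(σ_S/σ_R)·(x − μ_R).
E[S | R=3.56] = 7.82 + (0.05)·(5.84/4.14)·(3.56 − (2.88)) = 7.82 + (0.070531)·(0.68) = 7.8680.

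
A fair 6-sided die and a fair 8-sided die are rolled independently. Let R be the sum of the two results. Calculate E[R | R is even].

P(R is even) = 1/2.
Σ over the event: 2·1/48 + 4·1/16 + 6·5/48 + 8·1/8 + 10·5/48 + 12·1/16 + 14·1/48 = 4.
E[R | R is even] = (4) / (1/2) = 8.

8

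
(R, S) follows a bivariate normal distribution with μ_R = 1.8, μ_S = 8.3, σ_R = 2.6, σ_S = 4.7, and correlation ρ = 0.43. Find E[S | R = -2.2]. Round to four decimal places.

The regression of S on R has slope ρ·σ_S/σ_R and passes through (μ_R, μ_S).
E[S | R=-2.2] = 8.3 + (0.43)·(4.7/2.6)·(-2.2 − (1.8)) = 8.3 + (0.77731)·(-4) = 5.1908.

5.1908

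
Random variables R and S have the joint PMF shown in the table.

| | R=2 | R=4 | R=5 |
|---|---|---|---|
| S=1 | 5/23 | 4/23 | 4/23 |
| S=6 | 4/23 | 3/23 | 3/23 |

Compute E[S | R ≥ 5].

P(R ≥ 5) = 7/23.
Σ S·P over the event = 1·(4/23) + 6·(3/23) = 22/23.
E[S | R ≥ 5] = (22/23) / (7/23) = 22/7.

22/7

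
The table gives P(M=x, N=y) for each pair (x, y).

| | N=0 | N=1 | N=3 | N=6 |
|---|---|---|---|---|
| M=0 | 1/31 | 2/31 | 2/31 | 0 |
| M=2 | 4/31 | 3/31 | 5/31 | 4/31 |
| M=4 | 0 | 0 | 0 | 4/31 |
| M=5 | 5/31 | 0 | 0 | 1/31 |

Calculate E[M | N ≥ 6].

29/9

P(N ≥ 6) = 9/31.
Σ M·P over the event = 2·(4/31) + 4·(4/31) + 5·(1/31) = 29/31.
E[M | N ≥ 6] = (29/31) / (9/31) = 29/9.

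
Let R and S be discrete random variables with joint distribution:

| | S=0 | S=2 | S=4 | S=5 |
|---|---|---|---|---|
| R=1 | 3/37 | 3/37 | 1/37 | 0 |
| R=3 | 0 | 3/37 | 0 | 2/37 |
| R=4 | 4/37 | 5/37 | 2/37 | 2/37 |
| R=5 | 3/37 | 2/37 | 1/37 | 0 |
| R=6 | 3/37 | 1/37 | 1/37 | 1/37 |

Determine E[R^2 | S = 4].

94/5

P(S = 4) = 5/37.
Summing R^2·P(R=x,S=y) over the conditioning event gives 94/37.
E[R^2 | S = 4] = (94/37) / (5/37) = 94/5.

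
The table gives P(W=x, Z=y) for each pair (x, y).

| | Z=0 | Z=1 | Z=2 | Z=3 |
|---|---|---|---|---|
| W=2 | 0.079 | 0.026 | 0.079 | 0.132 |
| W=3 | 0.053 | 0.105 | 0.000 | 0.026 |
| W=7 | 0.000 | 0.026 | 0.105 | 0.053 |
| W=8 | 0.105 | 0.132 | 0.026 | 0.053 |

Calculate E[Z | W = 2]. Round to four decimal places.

1.8354

P(W = 2) = 0.316.
Summing Z·P(W=x,Z=y) over the conditioning event gives 0.580.
E[Z | W = 2] = (0.580) / (0.316) = 1.8354.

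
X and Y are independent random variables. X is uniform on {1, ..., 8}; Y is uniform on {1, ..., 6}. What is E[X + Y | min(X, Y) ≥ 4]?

11

P(min(X, Y) ≥ 4) = 5/16.
Summing (X+Y)·P(x,y) over outcomes with min(X, Y) ≥ 4 gives 55/16.
E[X + Y | min(X, Y) ≥ 4] = (55/16) / (5/16) = 11.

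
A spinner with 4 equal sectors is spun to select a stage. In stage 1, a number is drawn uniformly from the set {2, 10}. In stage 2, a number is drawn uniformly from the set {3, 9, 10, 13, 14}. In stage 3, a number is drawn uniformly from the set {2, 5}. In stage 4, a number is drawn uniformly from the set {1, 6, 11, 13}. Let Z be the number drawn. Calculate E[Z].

E[Z | stage 1] = (2+10)/2 = 6.
E[Z | stage 2] = (3+9+10+13+14)/5 = 49/5.
E[Z | stage 3] = (2+5)/2 = 7/2.
E[Z | stage 4] = (1+6+11+13)/4 = 31/4.
E[Z] = (1/4)·(6) + (1/4)·(49/5) + (1/4)·(7/2) + (1/4)·(31/4) = 541/80.

541/80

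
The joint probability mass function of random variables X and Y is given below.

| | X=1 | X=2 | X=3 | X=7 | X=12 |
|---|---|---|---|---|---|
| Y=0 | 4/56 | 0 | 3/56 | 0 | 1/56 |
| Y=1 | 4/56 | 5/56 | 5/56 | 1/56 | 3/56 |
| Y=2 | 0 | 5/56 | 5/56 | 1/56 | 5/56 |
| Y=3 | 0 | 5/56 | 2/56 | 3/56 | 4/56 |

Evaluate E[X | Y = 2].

23/4

P(Y = 2) = 2/7.
Summing X·P(X=x,Y=y) over the conditioning event gives 23/14.
E[X | Y = 2] = (23/14) / (2/7) = 23/4.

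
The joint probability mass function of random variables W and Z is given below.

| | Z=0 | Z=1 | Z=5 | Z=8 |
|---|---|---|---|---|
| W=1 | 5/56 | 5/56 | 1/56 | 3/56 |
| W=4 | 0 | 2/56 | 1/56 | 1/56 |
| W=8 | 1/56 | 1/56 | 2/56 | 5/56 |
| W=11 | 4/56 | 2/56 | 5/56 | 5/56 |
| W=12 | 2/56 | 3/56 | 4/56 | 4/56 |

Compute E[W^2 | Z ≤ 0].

841/12

P(Z ≤ 0) = 3/14.
Σ W^2·P over the event = 1·(5/56) + 64·(1/56) + 121·(4/56) + 144·(2/56) = 841/56.
E[W^2 | Z ≤ 0] = (841/56) / (3/14) = 841/12.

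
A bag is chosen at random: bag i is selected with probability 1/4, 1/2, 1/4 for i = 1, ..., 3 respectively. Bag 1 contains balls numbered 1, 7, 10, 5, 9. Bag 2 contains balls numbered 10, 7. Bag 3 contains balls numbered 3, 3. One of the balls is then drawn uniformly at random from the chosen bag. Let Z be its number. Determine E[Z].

33/5

E[Z | bag 1] = (1+7+10+5+9)/5 = 32/5.
E[Z | bag 2] = (10+7)/2 = 17/2.
E[Z | bag 3] = (3+3)/2 = 3.
By the law of total expectation,
E[Z] = (1/4)·(32/5) + (1/2)·(17/2) + (1/4)·(3) = 33/5.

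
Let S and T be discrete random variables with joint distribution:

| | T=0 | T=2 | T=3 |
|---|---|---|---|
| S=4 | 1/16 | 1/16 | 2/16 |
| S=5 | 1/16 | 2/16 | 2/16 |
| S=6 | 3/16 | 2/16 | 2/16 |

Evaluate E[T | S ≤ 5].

2

P(S ≤ 5) = 9/16.
Σ T·P over the event = 0·(1/16) + 2·(1/16) + 3·(2/16) + 0·(1/16) + 2·(2/16) + 3·(2/16) = 9/8.
E[T | S ≤ 5] = (9/8) / (9/16) = 2.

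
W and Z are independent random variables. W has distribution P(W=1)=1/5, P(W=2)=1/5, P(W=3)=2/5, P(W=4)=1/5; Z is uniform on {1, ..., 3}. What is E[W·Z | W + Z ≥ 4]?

P(W + Z ≥ 4) = 4/5.
Summing WZ·P(x,y) over outcomes with W + Z ≥ 4 gives 73/15.
E[W·Z | W + Z ≥ 4] = (73/15) / (4/5) = 73/12.

73/12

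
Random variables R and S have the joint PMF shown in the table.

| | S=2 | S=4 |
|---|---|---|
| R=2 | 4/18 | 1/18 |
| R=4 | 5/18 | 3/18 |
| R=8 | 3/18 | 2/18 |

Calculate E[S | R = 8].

P(R = 8) = 5/18.
Σ S·P over the event = 2·(3/18) + 4·(2/18) = 7/9.
E[S | R = 8] = (7/9) / (5/18) = 14/5.

14/5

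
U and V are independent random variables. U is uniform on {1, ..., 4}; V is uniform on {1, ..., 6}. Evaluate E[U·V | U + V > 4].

65/6

P(U + V > 4) = 3/4.
Summing UV·P(x,y) over outcomes with U + V > 4 gives 65/8.
E[U·V | U + V > 4] = (65/8) / (3/4) = 65/6.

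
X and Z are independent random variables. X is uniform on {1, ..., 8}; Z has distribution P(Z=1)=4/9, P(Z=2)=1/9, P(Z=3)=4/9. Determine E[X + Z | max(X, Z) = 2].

P(max(X, Z) = 2) = 1/12.
Summing (X+Z)·P(x,y) over outcomes with max(X, Z) = 2 gives 19/72.
E[X + Z | max(X, Z) = 2] = (19/72) / (1/12) = 19/6.

19/6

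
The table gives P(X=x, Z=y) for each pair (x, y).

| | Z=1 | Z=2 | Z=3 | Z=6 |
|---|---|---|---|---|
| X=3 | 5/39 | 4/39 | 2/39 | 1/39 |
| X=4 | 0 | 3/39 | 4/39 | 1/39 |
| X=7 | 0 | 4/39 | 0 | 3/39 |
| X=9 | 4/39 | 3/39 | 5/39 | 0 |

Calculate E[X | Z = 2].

P(Z = 2) = 14/39.
Summing X·P(X=x,Z=y) over the conditioning event gives 79/39.
E[X | Z = 2] = (79/39) / (14/39) = 79/14.

79/14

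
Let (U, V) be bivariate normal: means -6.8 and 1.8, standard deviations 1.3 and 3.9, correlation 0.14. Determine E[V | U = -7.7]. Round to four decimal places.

The regression of V on U has slope ρ·σ_V/σ_U and passes through (μ_U, μ_V).
E[V | U=-7.7] = 1.8 + (0.14)·(3.9/1.3)·(-7.7 − (-6.8)) = 1.8 + (0.42)·(-0.9) = 1.4220.

1.4220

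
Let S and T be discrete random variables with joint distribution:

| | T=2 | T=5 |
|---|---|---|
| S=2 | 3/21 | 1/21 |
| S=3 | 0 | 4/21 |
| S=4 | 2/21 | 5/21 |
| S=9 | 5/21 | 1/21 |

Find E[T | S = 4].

P(S = 4) = 1/3.
Σ T·P over the event = 2·(2/21) + 5·(5/21) = 29/21.
E[T | S = 4] = (29/21) / (1/3) = 29/7.

29/7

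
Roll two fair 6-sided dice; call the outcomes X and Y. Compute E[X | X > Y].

14/3

P(X > Y) = 5/12.
Summing X·P(x,y) over outcomes with X > Y gives 35/18.
E[X | X > Y] = (35/18) / (5/12) = 14/3.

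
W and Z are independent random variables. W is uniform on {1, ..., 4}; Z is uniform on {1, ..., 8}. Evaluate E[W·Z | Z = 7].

35/2

P(Z = 7) = 1/8.
Summing WZ·P(x,y) over outcomes with Z = 7 gives 35/16.
E[W·Z | Z = 7] = (35/16) / (1/8) = 35/2.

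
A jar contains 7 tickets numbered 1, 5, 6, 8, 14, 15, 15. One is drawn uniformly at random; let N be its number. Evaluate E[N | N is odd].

P(N is odd) = 4/7.
Σ over the event: 1·1/7 + 5·1/7 + 15·2/7 = 36/7.
E[N | N is odd] = (36/7) / (4/7) = 9.

9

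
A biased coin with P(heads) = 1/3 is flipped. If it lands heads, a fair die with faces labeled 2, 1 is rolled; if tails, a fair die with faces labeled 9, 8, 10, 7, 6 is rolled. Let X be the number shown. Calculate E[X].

35/6

E[X | heads] = (2+1)/2 = 3/2.
E[X | tails] = (9+8+10+7+6)/5 = 8.
E[X] = (1/3)·(3/2) + (2/3)·(8) = 35/6.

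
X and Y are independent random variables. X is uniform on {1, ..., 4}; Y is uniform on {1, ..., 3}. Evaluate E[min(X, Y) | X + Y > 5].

8/3

Outcomes with X + Y > 5: (3,3), (4,2), (4,3), each with probability 1/12.
E[min(X, Y) | X + Y > 5] = (3 + 2 + 3) / 3 = 8/3.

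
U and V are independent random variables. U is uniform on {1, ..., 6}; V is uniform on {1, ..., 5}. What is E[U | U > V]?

14/3

P(U > V) = 1/2.
Summing U·P(x,y) over outcomes with U > V gives 7/3.
E[U | U > V] = (7/3) / (1/2) = 14/3.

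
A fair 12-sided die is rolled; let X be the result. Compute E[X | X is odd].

Given X is odd, X is equally likely to be any of {1, 3, 5, 7, 9, 11}.
E[X | X is odd] = (1 + 3 + 5 + 7 + 9 + 11) / 6 = 6.

6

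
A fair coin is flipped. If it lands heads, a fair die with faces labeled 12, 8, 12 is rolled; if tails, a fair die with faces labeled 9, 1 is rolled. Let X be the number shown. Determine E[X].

E[X | heads] = (12+8+12)/3 = 32/3.
E[X | tails] = (9+1)/2 = 5.
E[X] = (1/2)·(32/3) + (1/2)·(5) = 47/6.

47/6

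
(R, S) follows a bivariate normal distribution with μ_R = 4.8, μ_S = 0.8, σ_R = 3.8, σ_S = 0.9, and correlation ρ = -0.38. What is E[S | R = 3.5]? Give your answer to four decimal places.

For a bivariate normal, E[S | R=x] = μ_S + ρ·(σ_S/σ_R)·(x − μ_R).
E[S | R=3.5] = 0.8 + (-0.38)·(0.9/3.8)·(3.5 − (4.8)) = 0.8 + (-0.09)·(-1.3) = 0.9170.

0.9170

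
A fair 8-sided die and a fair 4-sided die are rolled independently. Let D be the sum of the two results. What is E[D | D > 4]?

P(D > 4) = 13/16.
Σ over the event: 5·1/8 + 6·1/8 + 7·1/8 + 8·1/8 + 9·1/8 + 10·3/32 + 11·1/16 + 12·1/32 = 51/8.
E[D | D > 4] = (51/8) / (13/16) = 102/13.

102/13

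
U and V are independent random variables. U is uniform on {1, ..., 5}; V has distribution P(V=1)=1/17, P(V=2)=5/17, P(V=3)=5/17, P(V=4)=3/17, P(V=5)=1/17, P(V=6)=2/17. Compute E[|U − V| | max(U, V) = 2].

P(max(U, V) = 2) = 11/85.
Summing |U−V|·P(x,y) over outcomes with max(U, V) = 2 gives 6/85.
E[|U − V| | max(U, V) = 2] = (6/85) / (11/85) = 6/11.

6/11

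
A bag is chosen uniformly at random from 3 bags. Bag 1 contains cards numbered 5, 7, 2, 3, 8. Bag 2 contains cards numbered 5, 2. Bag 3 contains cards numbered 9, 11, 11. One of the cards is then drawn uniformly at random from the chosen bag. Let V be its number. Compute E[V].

113/18

E[V | bag 1] = (5+7+2+3+8)/5 = 5.
E[V | bag 2] = (5+2)/2 = 7/2.
E[V | bag 3] = (9+11+11)/3 = 31/3.
By the law of total expectation,
E[V] = (1/3)·(5) + (1/3)·(7/2) + (1/3)·(31/3) = 113/18.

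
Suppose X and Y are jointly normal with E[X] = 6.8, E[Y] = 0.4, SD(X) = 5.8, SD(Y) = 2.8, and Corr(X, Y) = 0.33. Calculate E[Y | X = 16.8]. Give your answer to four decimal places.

For a bivariate normal, E[Y | X=x] = μ_Y + ρ·(σ_Y/σ_X)·(x − μ_X).
E[Y | X=16.8] = 0.4 + (0.33)·(2.8/5.8)·(16.8 − (6.8)) = 0.4 + (0.15931)·(10) = 1.9931.

1.9931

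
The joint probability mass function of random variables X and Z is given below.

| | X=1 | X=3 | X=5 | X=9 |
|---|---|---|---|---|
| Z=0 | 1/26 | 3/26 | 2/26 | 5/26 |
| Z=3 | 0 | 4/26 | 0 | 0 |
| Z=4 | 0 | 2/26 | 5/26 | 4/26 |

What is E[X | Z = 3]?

3

P(Z = 3) = 2/13.
Σ X·P over the event = 3·(4/26) = 6/13.
E[X | Z = 3] = (6/13) / (2/13) = 3.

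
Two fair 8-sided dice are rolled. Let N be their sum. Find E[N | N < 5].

10/3

P(N < 5) = 3/32.
Σ over the event: 2·1/64 + 3·1/32 + 4·3/64 = 5/16.
E[N | N < 5] = (5/16) / (3/32) = 10/3.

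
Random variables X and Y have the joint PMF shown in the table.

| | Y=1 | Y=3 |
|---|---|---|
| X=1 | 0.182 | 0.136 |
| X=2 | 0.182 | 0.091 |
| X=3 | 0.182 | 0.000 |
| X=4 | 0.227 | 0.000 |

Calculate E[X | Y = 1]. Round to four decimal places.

2.5873

P(Y = 1) = 0.773.
Σ X·P over the event = 1·(0.182) + 2·(0.182) + 3·(0.182) + 4·(0.227) = 2.000.
E[X | Y = 1] = (2.000) / (0.773) = 2.5873.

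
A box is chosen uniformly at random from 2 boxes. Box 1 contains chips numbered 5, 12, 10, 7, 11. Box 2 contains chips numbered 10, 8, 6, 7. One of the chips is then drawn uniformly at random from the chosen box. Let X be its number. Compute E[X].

E[X | box 1] = (5+12+10+7+11)/5 = 9.
E[X | box 2] = (10+8+6+7)/4 = 31/4.
By the law of total expectation,
E[X] = (1/2)·(9) + (1/2)·(31/4) = 67/8.

67/8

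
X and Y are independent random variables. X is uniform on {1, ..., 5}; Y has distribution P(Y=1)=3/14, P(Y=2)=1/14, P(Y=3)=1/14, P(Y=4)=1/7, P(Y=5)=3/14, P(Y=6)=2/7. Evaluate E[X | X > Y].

P(X > Y) = 19/70.
Summing X·P(x,y) over outcomes with X > Y gives 73/70.
E[X | X > Y] = (73/70) / (19/70) = 73/19.

73/19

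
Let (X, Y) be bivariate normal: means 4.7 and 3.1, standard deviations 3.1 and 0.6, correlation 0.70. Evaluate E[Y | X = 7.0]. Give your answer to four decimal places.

3.4116

E[Y | X=x] = μ_Y + ρ(σ_Y/σ_X)(x − μ_X) for jointly normal variables.
E[Y | X=7.0] = 3.1 + (0.70)·(0.6/3.1)·(7.0 − (4.7)) = 3.1 + (0.13548)·(2.3) = 3.4116.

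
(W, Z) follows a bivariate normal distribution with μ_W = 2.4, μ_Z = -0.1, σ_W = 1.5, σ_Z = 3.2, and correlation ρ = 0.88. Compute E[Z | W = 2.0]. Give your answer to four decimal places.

For a bivariate normal, E[Z | W=x] = μ_Z + ρ·(σ_Z/σ_W)·(x − μ_W).
E[Z | W=2.0] = -0.1 + (0.88)·(3.2/1.5)·(2.0 − (2.4)) = -0.1 + (1.8773)·(-0.4) = -0.8509.

-0.8509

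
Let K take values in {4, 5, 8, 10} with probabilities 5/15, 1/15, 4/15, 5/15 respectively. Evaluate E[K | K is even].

P(K is even) = 14/15.
Σ over the event: 4·1/3 + 8·4/15 + 10·1/3 = 34/5.
E[K | K is even] = (34/5) / (14/15) = 51/7.

51/7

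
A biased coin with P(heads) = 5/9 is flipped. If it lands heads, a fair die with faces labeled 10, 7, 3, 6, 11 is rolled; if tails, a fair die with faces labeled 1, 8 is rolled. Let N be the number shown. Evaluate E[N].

E[N | heads] = (10+7+3+6+11)/5 = 37/5.
E[N | tails] = (1+8)/2 = 9/2.
By the law of total expectation,
E[N] = (5/9)·(37/5) + (4/9)·(9/2) = 55/9.

55/9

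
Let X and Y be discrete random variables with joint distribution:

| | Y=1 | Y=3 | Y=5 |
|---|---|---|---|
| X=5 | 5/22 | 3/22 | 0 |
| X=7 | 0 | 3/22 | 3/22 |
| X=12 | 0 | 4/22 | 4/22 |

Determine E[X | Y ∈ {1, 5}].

P(Y ∈ {1, 5}) = 6/11.
Summing X·P(X=x,Y=y) over the conditioning event gives 47/11.
E[X | Y ∈ {1, 5}] = (47/11) / (6/11) = 47/6.

47/6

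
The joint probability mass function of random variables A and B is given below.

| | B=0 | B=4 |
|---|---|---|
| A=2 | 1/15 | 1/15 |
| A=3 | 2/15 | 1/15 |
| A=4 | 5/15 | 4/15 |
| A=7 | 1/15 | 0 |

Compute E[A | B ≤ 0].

35/9

P(B ≤ 0) = 3/5.
Σ A·P over the event = 2·(1/15) + 3·(2/15) + 4·(5/15) + 7·(1/15) = 7/3.
E[A | B ≤ 0] = (7/3) / (3/5) = 35/9.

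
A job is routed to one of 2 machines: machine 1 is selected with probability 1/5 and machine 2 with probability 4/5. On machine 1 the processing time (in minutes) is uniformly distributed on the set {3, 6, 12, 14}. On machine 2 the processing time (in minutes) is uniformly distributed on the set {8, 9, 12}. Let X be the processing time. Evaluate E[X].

E[X | machine 1] = (3+6+12+14)/4 = 35/4.
E[X | machine 2] = (8+9+12)/3 = 29/3.
By the law of total expectation,
E[X] = (1/5)·(35/4) + (4/5)·(29/3) = 569/60.

569/60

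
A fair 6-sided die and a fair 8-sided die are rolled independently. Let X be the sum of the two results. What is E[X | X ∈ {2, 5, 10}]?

36/5

P(X ∈ {2, 5, 10}) = 5/24.
Σ over the event: 2·1/48 + 5·1/12 + 10·5/48 = 3/2.
E[X | X ∈ {2, 5, 10}] = (3/2) / (5/24) = 36/5.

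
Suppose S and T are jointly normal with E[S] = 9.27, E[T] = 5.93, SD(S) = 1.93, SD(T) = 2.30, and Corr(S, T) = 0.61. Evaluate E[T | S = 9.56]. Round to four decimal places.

6.1408

For a bivariate normal, E[T | S=x] = μ_T + ρ·(σ_T/σ_S)·(x − μ_S).
E[T | S=9.56] = 5.93 + (0.61)·(2.30/1.93)·(9.56 − (9.27)) = 5.93 + (0.72694)·(0.29) = 6.1408.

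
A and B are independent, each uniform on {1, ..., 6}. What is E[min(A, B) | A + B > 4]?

14/5

P(A + B > 4) = 5/6.
Summing min(A,B)·P(x,y) over outcomes with A + B > 4 gives 7/3.
E[min(A, B) | A + B > 4] = (7/3) / (5/6) = 14/5.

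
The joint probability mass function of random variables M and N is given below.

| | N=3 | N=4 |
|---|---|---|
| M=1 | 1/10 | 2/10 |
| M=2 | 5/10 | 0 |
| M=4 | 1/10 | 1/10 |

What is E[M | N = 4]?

2

P(N = 4) = 3/10.
Σ M·P over the event = 1·(2/10) + 4·(1/10) = 3/5.
E[M | N = 4] = (3/5) / (3/10) = 2.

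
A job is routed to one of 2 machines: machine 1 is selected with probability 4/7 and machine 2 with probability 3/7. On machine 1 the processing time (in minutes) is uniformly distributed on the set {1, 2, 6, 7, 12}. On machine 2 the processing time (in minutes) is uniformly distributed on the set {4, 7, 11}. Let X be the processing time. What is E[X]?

222/35

E[X | machine 1] = (1+2+6+7+12)/5 = 28/5.
E[X | machine 2] = (4+7+11)/3 = 22/3.
E[X] = (4/7)·(28/5) + (3/7)·(22/3) = 222/35.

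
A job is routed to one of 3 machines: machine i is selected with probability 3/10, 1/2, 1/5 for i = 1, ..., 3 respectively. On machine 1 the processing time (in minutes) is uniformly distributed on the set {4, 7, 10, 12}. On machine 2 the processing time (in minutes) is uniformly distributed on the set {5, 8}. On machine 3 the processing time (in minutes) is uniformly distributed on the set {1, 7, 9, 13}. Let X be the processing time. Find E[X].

289/40

E[X | machine 1] = (4+7+10+12)/4 = 33/4.
E[X | machine 2] = (5+8)/2 = 13/2.
E[X | machine 3] = (1+7+9+13)/4 = 15/2.
By the law of total expectation,
E[X] = (3/10)·(33/4) + (1/2)·(13/2) + (1/5)·(15/2) = 289/40.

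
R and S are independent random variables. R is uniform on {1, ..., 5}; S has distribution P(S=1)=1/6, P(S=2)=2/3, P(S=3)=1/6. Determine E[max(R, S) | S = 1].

3

P(S = 1) = 1/6.
Summing max(R,S)·P(x,y) over outcomes with S = 1 gives 1/2.
E[max(R, S) | S = 1] = (1/2) / (1/6) = 3.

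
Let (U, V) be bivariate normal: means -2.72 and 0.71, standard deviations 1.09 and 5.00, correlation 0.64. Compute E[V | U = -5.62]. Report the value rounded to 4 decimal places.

For a bivariate normal, E[V | U=x] = μ_V + ρ·(σ_V/σ_U)·(x − μ_U).
E[V | U=-5.62] = 0.71 + (0.64)·(5.00/1.09)·(-5.62 − (-2.72)) = 0.71 + (2.9358)·(-2.9) = -7.8038.

-7.8038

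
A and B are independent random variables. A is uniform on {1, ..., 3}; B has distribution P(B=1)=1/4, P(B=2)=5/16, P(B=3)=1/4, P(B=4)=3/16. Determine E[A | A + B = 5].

P(A + B = 5) = 1/4.
Summing A·P(x,y) over outcomes with A + B = 5 gives 13/24.
E[A | A + B = 5] = (13/24) / (1/4) = 13/6.

13/6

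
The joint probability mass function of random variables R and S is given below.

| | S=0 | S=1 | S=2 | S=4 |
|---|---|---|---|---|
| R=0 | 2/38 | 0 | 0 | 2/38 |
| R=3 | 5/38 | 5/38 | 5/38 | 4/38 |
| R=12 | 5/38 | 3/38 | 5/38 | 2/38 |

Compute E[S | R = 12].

P(R = 12) = 15/38.
Σ S·P over the event = 0·(5/38) + 1·(3/38) + 2·(5/38) + 4·(2/38) = 21/38.
E[S | R = 12] = (21/38) / (15/38) = 7/5.

7/5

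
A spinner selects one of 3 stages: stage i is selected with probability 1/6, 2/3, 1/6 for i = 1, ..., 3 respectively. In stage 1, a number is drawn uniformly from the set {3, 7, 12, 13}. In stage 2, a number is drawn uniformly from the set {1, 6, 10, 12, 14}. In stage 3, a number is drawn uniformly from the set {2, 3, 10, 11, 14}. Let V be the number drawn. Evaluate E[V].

341/40

E[V | stage 1] = (3+7+12+13)/4 = 35/4.
E[V | stage 2] = (1+6+10+12+14)/5 = 43/5.
E[V | stage 3] = (2+3+10+11+14)/5 = 8.
E[V] = (1/6)·(35/4) + (2/3)·(43/5) + (1/6)·(8) = 341/40.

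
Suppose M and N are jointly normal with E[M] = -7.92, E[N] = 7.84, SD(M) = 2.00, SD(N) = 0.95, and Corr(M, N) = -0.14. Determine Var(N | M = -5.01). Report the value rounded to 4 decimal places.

Var(N | M=x) = (1 − ρ²)·σ_N².
Var(N | M=-5.01) = (0.95)²·(1 − (-0.14)²) = 0.9025·0.9804 = 0.8848.

0.8848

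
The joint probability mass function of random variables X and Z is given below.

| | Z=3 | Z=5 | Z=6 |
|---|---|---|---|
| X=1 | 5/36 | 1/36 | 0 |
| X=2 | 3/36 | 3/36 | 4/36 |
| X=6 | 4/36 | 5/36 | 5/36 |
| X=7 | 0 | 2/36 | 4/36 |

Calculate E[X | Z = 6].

P(Z = 6) = 13/36.
Summing X·P(X=x,Z=y) over the conditioning event gives 11/6.
E[X | Z = 6] = (11/6) / (13/36) = 66/13.

66/13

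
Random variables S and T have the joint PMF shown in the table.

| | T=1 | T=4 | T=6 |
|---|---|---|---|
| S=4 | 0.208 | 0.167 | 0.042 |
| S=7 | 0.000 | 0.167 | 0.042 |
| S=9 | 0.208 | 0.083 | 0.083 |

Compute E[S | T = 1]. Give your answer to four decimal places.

P(T = 1) = 0.416.
Summing S·P(S=x,T=y) over the conditioning event gives 2.704.
E[S | T = 1] = (2.704) / (0.416) = 6.5000.

6.5000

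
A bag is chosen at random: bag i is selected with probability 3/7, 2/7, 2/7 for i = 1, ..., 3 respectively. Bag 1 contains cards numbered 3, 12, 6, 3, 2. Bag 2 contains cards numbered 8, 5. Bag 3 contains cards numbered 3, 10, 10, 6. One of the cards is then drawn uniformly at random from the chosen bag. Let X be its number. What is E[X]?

431/70

E[X | bag 1] = (3+12+6+3+2)/5 = 26/5.
E[X | bag 2] = (8+5)/2 = 13/2.
E[X | bag 3] = (3+10+10+6)/4 = 29/4.
By the law of total expectation,
E[X] = (3/7)·(26/5) + (2/7)·(13/2) + (2/7)·(29/4) = 431/70.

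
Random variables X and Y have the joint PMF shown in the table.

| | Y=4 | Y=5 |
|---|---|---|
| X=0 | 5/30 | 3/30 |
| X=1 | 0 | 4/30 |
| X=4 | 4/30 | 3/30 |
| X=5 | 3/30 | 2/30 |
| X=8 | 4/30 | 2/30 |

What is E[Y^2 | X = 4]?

P(X = 4) = 7/30.
Σ Y^2·P over the event = 16·(4/30) + 25·(3/30) = 139/30.
E[Y^2 | X = 4] = (139/30) / (7/30) = 139/7.

139/7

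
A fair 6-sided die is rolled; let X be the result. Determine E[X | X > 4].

Given X > 4, X is equally likely to be any of {5, 6}.
E[X | X > 4] = (5 + 6) / 2 = 11/2.

11/2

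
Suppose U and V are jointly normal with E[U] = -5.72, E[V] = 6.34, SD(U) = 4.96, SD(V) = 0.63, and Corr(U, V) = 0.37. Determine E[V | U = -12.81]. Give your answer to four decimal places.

The regression of V on U has slope ρ·σ_V/σ_U and passes through (μ_U, μ_V).
E[V | U=-12.81] = 6.34 + (0.37)·(0.63/4.96)·(-12.81 − (-5.72)) = 6.34 + (0.046996)·(-7.09) = 6.0068.

6.0068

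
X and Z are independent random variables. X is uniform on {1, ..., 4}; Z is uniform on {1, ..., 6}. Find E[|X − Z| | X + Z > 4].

P(X + Z > 4) = 3/4.
Summing |X−Z|·P(x,y) over outcomes with X + Z > 4 gives 19/12.
E[|X − Z| | X + Z > 4] = (19/12) / (3/4) = 19/9.

19/9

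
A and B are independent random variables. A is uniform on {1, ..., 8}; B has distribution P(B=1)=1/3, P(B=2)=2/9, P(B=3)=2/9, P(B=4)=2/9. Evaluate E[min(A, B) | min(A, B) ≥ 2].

P(min(A, B) ≥ 2) = 7/12.
Summing min(A,B)·P(x,y) over outcomes with min(A, B) ≥ 2 gives 59/36.
E[min(A, B) | min(A, B) ≥ 2] = (59/36) / (7/12) = 59/21.

59/21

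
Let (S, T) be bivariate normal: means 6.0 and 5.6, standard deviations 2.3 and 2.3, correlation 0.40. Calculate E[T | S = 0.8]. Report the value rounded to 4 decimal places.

3.5200

For a bivariate normal, E[T | S=x] = μ_T + ρ·(σ_T/σ_S)·(x − μ_S).
E[T | S=0.8] = 5.6 + (0.40)·(2.3/2.3)·(0.8 − (6.0)) = 5.6 + (0.4)·(-5.2) = 3.5200.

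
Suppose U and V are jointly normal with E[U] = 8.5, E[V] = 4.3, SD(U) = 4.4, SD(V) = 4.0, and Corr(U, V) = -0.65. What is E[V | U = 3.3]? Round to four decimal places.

The regression of V on U has slope ρ·σ_V/σ_U and passes through (μ_U, μ_V).
E[V | U=3.3] = 4.3 + (-0.65)·(4.0/4.4)·(3.3 − (8.5)) = 4.3 + (-0.59091)·(-5.2) = 7.3727.

7.3727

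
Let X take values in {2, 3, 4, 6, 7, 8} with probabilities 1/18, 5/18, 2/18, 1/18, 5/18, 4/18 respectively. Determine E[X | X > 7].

8

P(X > 7) = 2/9.
Σ over the event: 8·2/9 = 16/9.
E[X | X > 7] = (16/9) / (2/9) = 8.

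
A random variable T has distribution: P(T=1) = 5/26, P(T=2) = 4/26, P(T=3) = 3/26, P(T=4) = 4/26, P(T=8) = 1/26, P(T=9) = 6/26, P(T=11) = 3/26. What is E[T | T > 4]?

P(T > 4) = 5/13.
Σ over the event: 8·1/26 + 9·3/13 + 11·3/26 = 95/26.
E[T | T > 4] = (95/26) / (5/13) = 19/2.

19/2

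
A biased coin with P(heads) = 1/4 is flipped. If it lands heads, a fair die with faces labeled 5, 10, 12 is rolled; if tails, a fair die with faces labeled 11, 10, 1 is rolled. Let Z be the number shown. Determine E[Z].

31/4

E[Z | heads] = (5+10+12)/3 = 9.
E[Z | tails] = (11+10+1)/3 = 22/3.
By the law of total expectation,
E[Z] = (1/4)·(9) + (3/4)·(22/3) = 31/4.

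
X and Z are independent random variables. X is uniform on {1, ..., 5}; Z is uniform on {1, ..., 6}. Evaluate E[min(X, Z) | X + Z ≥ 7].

P(X + Z ≥ 7) = 1/2.
Summing min(X,Z)·P(x,y) over outcomes with X + Z ≥ 7 gives 8/5.
E[min(X, Z) | X + Z ≥ 7] = (8/5) / (1/2) = 16/5.

16/5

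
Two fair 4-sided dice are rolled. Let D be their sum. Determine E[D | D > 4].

P(D > 4) = 5/8.
Σ over the event: 5·1/4 + 6·3/16 + 7·1/8 + 8·1/16 = 15/4.
E[D | D > 4] = (15/4) / (5/8) = 6.

6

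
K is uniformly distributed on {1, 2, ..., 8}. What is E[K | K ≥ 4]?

6

Given K ≥ 4, K is equally likely to be any of {4, 5, 6, 7, 8}.
E[K | K ≥ 4] = (4 + 5 + 6 + 7 + 8) / 5 = 6.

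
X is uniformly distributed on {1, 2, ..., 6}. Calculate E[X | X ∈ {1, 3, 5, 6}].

P(X ∈ {1, 3, 5, 6}) = 2/3.
Σ over the event: 1·1/6 + 3·1/6 + 5·1/6 + 6·1/6 = 5/2.
E[X | X ∈ {1, 3, 5, 6}] = (5/2) / (2/3) = 15/4.

15/4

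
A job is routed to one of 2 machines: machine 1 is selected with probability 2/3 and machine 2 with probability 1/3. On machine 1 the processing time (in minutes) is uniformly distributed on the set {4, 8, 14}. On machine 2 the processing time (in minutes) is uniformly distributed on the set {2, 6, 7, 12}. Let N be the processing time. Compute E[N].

289/36

E[N | machine 1] = (4+8+14)/3 = 26/3.
E[N | machine 2] = (2+6+7+12)/4 = 27/4.
E[N] = (2/3)·(26/3) + (1/3)·(27/4) = 289/36.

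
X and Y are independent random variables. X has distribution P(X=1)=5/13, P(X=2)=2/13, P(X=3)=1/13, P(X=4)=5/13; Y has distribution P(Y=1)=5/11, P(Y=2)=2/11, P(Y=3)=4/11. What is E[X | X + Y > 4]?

P(X + Y > 4) = 69/143.
Summing X·P(x,y) over outcomes with X + Y > 4 gives 254/143.
E[X | X + Y > 4] = (254/143) / (69/143) = 254/69.

254/69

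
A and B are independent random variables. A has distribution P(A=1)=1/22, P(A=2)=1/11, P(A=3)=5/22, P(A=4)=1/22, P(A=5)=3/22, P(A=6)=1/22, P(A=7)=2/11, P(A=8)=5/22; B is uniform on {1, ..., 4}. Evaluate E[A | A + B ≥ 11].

54/7

P(A + B ≥ 11) = 7/44.
Summing A·P(x,y) over outcomes with A + B ≥ 11 gives 27/22.
E[A | A + B ≥ 11] = (27/22) / (7/44) = 54/7.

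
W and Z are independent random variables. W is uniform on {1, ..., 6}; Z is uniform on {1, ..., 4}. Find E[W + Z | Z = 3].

13/2

Outcomes with Z = 3: (1,3), (2,3), (3,3), (4,3), (5,3), (6,3), each with probability 1/24.
E[W + Z | Z = 3] = (4 + 5 + 6 + 7 + 8 + 9) / 6 = 13/2.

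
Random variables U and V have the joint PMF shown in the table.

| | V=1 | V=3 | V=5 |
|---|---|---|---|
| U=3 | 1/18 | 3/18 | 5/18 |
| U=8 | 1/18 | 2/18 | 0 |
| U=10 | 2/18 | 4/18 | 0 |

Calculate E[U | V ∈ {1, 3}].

P(V ∈ {1, 3}) = 13/18.
Σ U·P over the event = 3·(1/18) + 3·(3/18) + 8·(1/18) + 8·(2/18) + 10·(2/18) + 10·(4/18) = 16/3.
E[U | V ∈ {1, 3}] = (16/3) / (13/18) = 96/13.

96/13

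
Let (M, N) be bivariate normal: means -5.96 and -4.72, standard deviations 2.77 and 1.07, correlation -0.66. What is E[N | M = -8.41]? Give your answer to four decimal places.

-4.0954

E[N | M=x] = μ_N + ρ(σ_N/σ_M)(x − μ_M) for jointly normal variables.
E[N | M=-8.41] = -4.72 + (-0.66)·(1.07/2.77)·(-8.41 − (-5.96)) = -4.72 + (-0.25495)·(-2.45) = -4.0954.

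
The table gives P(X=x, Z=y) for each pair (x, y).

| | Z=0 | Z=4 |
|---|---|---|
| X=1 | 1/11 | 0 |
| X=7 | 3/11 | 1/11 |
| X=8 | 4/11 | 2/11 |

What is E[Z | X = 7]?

1

P(X = 7) = 4/11.
Σ Z·P over the event = 0·(3/11) + 4·(1/11) = 4/11.
E[Z | X = 7] = (4/11) / (4/11) = 1.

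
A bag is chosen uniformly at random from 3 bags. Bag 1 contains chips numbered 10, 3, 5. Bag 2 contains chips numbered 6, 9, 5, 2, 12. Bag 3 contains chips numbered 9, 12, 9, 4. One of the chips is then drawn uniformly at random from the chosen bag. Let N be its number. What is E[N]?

E[N | bag 1] = (10+3+5)/3 = 6.
E[N | bag 2] = (6+9+5+2+12)/5 = 34/5.
E[N | bag 3] = (9+12+9+4)/4 = 17/2.
By the law of total expectation,
E[N] = (1/3)·(6) + (1/3)·(34/5) + (1/3)·(17/2) = 71/10.

71/10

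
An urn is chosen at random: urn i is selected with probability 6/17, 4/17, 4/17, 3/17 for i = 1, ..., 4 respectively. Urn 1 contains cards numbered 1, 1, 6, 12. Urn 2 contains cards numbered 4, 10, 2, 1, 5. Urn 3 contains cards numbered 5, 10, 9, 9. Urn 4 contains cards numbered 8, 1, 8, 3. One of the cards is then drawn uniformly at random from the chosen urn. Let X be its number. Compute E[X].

E[X | urn 1] = (1+1+6+12)/4 = 5.
E[X | urn 2] = (4+10+2+1+5)/5 = 22/5.
E[X | urn 3] = (5+10+9+9)/4 = 33/4.
E[X | urn 4] = (8+1+8+3)/4 = 5.
By the law of total expectation,
E[X] = (6/17)·(5) + (4/17)·(22/5) + (4/17)·(33/4) + (3/17)·(5) = 478/85.

478/85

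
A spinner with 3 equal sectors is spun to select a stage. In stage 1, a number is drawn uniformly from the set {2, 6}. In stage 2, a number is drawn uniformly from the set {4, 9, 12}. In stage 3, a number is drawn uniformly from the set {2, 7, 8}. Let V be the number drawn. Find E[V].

E[V | stage 1] = (2+6)/2 = 4.
E[V | stage 2] = (4+9+12)/3 = 25/3.
E[V | stage 3] = (2+7+8)/3 = 17/3.
E[V] = (1/3)·(4) + (1/3)·(25/3) + (1/3)·(17/3) = 6.

6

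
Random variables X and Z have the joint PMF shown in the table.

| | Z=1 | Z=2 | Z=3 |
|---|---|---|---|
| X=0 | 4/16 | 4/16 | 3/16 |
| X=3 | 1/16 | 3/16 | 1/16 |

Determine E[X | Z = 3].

3/4

P(Z = 3) = 1/4.
Σ X·P over the event = 0·(3/16) + 3·(1/16) = 3/16.
E[X | Z = 3] = (3/16) / (1/4) = 3/4.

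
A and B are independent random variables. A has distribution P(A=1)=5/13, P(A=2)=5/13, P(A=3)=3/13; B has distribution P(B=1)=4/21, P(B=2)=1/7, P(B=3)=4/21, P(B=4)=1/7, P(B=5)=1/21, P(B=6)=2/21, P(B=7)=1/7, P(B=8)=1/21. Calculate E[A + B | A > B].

P(A > B) = 41/273.
Summing (A+B)·P(x,y) over outcomes with A > B gives 51/91.
E[A + B | A > B] = (51/91) / (41/273) = 153/41.

153/41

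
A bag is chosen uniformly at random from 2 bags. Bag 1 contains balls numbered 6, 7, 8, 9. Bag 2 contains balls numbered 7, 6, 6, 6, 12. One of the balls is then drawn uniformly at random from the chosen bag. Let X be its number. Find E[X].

E[X | bag 1] = (6+7+8+9)/4 = 15/2.
E[X | bag 2] = (7+6+6+6+12)/5 = 37/5.
E[X] = (1/2)·(15/2) + (1/2)·(37/5) = 149/20.

149/20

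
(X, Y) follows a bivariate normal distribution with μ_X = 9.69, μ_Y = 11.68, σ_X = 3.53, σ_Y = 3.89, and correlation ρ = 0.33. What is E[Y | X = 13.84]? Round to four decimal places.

The regression of Y on X has slope ρ·σ_Y/σ_X and passes through (μ_X, μ_Y).
E[Y | X=13.84] = 11.68 + (0.33)·(3.89/3.53)·(13.84 − (9.69)) = 11.68 + (0.363654)·(4.15) = 13.1892.

13.1892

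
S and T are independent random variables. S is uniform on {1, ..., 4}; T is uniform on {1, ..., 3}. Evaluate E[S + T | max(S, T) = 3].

24/5

Outcomes with max(S, T) = 3: (1,3), (2,3), (3,1), (3,2), (3,3), each with probability 1/12.
E[S + T | max(S, T) = 3] = (4 + 5 + 4 + 5 + 6) / 5 = 24/5.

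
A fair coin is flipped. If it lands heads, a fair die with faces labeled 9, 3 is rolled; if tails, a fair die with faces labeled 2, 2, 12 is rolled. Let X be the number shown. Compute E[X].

17/3

E[X | heads] = (9+3)/2 = 6.
E[X | tails] = (2+2+12)/3 = 16/3.
By the law of total expectation,
E[X] = (1/2)·(6) + (1/2)·(16/3) = 17/3.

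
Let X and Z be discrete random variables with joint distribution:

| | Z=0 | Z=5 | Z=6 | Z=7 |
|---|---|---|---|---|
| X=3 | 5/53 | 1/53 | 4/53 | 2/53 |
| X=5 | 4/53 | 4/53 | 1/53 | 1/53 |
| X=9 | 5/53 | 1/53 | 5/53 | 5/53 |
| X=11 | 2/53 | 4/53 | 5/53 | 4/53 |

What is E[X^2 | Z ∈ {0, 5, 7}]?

1199/19

P(Z ∈ {0, 5, 7}) = 38/53.
Summing X^2·P(X=x,Z=y) over the conditioning event gives 2398/53.
E[X^2 | Z ∈ {0, 5, 7}] = (2398/53) / (38/53) = 1199/19.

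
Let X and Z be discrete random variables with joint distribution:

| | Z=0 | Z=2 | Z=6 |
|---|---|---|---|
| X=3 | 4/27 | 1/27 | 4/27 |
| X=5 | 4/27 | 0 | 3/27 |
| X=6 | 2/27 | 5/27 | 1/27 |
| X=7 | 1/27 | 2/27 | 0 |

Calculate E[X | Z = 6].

33/8

P(Z = 6) = 8/27.
Σ X·P over the event = 3·(4/27) + 5·(3/27) + 6·(1/27) = 11/9.
E[X | Z = 6] = (11/9) / (8/27) = 33/8.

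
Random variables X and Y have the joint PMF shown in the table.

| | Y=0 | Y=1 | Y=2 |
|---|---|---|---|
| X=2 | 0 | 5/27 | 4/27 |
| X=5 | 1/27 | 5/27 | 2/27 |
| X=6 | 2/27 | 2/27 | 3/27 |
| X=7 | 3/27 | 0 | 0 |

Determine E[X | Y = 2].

4

P(Y = 2) = 1/3.
Σ X·P over the event = 2·(4/27) + 5·(2/27) + 6·(3/27) = 4/3.
E[X | Y = 2] = (4/3) / (1/3) = 4.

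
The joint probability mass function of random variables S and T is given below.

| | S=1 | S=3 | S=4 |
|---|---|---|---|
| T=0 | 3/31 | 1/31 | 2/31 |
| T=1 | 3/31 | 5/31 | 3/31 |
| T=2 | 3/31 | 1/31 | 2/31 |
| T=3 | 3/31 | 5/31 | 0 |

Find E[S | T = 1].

30/11

P(T = 1) = 11/31.
Σ S·P over the event = 1·(3/31) + 3·(5/31) + 4·(3/31) = 30/31.
E[S | T = 1] = (30/31) / (11/31) = 30/11.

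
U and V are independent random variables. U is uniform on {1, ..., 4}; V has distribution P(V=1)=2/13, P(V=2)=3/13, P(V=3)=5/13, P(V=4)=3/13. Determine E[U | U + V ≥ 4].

P(U + V ≥ 4) = 45/52.
Summing U·P(x,y) over outcomes with U + V ≥ 4 gives 121/52.
E[U | U + V ≥ 4] = (121/52) / (45/52) = 121/45.

121/45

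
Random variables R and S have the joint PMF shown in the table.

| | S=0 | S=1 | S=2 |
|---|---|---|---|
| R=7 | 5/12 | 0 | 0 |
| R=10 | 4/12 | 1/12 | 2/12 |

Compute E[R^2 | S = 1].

100

P(S = 1) = 1/12.
Σ R^2·P over the event = 100·(1/12) = 25/3.
E[R^2 | S = 1] = (25/3) / (1/12) = 100.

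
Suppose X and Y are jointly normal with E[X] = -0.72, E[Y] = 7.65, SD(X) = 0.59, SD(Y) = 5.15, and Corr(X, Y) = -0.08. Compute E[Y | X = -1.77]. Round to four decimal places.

8.3832

E[Y | X=x] = μ_Y + ρ(σ_Y/σ_X)(x − μ_X) for jointly normal variables.
E[Y | X=-1.77] = 7.65 + (-0.08)·(5.15/0.59)·(-1.77 − (-0.72)) = 7.65 + (-0.69831)·(-1.05) = 8.3832.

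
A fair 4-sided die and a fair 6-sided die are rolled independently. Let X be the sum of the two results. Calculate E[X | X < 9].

116/21

P(X < 9) = 7/8.
Σ over the event: 2·1/24 + 3·1/12 + 4·1/8 + 5·1/6 + 6·1/6 + 7·1/6 + 8·1/8 = 29/6.
E[X | X < 9] = (29/6) / (7/8) = 116/21.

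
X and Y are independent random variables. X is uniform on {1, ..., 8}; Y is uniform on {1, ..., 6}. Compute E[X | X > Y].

160/27

P(X > Y) = 9/16.
Summing X·P(x,y) over outcomes with X > Y gives 10/3.
E[X | X > Y] = (10/3) / (9/16) = 160/27.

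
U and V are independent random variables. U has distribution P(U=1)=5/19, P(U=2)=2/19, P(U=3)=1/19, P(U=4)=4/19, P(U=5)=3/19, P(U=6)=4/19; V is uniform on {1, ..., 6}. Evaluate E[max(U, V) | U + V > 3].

499/102

P(U + V > 3) = 17/19.
Summing max(U,V)·P(x,y) over outcomes with U + V > 3 gives 499/114.
E[max(U, V) | U + V > 3] = (499/114) / (17/19) = 499/102.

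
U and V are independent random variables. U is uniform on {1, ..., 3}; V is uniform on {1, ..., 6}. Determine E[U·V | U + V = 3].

P(U + V = 3) = 1/9.
Summing UV·P(x,y) over outcomes with U + V = 3 gives 2/9.
E[U·V | U + V = 3] = (2/9) / (1/9) = 2.

2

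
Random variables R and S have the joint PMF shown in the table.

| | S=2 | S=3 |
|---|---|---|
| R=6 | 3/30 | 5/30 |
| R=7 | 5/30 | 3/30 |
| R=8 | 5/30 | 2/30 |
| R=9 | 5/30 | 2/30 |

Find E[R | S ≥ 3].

P(S ≥ 3) = 2/5.
Σ R·P over the event = 6·(5/30) + 7·(3/30) + 8·(2/30) + 9·(2/30) = 17/6.
E[R | S ≥ 3] = (17/6) / (2/5) = 85/12.

85/12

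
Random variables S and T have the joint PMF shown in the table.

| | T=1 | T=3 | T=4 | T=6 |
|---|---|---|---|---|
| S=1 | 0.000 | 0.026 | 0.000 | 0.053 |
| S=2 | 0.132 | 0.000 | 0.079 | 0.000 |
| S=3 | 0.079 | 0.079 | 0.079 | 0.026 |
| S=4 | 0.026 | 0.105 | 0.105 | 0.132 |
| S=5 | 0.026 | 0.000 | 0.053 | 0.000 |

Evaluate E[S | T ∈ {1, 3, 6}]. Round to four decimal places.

P(T ∈ {1, 3, 6}) = 0.684.
Summing S·P(S=x,T=y) over the conditioning event gives 2.077.
E[S | T ∈ {1, 3, 6}] = (2.077) / (0.684) = 3.0365.

3.0365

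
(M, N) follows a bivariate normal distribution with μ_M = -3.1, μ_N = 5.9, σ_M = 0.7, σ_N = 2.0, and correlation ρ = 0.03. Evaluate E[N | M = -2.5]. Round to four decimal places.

5.9514

For a bivariate normal, E[N | M=x] = μ_N + ρ·(σ_N/σ_M)·(x − μ_M).
E[N | M=-2.5] = 5.9 + (0.03)·(2.0/0.7)·(-2.5 − (-3.1)) = 5.9 + (0.085714)·(0.6) = 5.9514.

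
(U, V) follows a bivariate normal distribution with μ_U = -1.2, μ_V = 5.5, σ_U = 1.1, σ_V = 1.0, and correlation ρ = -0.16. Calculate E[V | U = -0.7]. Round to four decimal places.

E[V | U=x] = μ_V + ρ(σ_V/σ_U)(x − μ_U) for jointly normal variables.
E[V | U=-0.7] = 5.5 + (-0.16)·(1.0/1.1)·(-0.7 − (-1.2)) = 5.5 + (-0.14545)·(0.5) = 5.4273.

5.4273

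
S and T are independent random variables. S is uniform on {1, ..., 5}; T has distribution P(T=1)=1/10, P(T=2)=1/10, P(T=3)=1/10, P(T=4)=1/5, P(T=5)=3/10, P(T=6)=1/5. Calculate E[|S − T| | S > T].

P(S > T) = 11/50.
Summing |S−T|·P(x,y) over outcomes with S > T gives 21/50.
E[|S − T| | S > T] = (21/50) / (11/50) = 21/11.

21/11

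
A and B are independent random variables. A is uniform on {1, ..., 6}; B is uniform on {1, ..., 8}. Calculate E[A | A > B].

P(A > B) = 5/16.
Summing A·P(x,y) over outcomes with A > B gives 35/24.
E[A | A > B] = (35/24) / (5/16) = 14/3.

14/3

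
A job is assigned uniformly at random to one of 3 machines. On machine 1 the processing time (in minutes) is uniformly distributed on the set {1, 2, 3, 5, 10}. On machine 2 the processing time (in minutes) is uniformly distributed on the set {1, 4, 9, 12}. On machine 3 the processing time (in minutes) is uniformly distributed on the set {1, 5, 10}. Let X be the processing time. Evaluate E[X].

481/90

E[X | machine 1] = (1+2+3+5+10)/5 = 21/5.
E[X | machine 2] = (1+4+9+12)/4 = 13/2.
E[X | machine 3] = (1+5+10)/3 = 16/3.
By the law of total expectation,
E[X] = (1/3)·(21/5) + (1/3)·(13/2) + (1/3)·(16/3) = 481/90.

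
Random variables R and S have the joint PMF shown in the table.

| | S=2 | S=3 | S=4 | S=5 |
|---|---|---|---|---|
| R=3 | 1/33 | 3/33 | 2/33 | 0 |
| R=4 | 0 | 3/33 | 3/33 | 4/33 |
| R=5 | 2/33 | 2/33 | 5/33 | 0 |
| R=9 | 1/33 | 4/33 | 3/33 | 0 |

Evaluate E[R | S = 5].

P(S = 5) = 4/33.
Σ R·P over the event = 4·(4/33) = 16/33.
E[R | S = 5] = (16/33) / (4/33) = 4.

4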